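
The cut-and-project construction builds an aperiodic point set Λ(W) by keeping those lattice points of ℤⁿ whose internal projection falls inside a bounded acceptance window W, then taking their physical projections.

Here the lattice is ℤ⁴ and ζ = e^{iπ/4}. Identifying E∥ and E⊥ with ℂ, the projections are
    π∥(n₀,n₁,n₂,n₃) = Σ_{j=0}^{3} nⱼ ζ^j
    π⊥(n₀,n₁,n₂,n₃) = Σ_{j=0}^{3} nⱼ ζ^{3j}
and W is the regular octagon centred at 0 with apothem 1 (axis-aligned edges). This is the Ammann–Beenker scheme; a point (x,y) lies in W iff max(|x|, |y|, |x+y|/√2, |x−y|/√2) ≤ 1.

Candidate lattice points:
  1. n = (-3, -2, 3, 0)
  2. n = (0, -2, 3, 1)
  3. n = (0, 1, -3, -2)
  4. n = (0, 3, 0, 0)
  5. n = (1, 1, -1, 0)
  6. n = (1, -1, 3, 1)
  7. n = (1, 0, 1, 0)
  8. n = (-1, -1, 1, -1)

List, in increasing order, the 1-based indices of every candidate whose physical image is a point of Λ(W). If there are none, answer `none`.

Internal map: ζ^{3j} for j=0..3 gives (1,0), (−√2/2,√2/2), (0,−1), (√2/2,√2/2).
#1 (-3, -2, 3, 0): internal (-1.585786, -4.414214); octagon support 4.414214 vs apothem 1 → ∉ W
#2 (0, -2, 3, 1): internal (2.121320, -3.707107); octagon support 4.121320 vs apothem 1 → ∉ W
#3 (0, 1, -3, -2): internal (-2.121320, 2.292893); octagon support 3.121320 vs apothem 1 → ∉ W
#4 (0, 3, 0, 0): internal (-2.121320, 2.121320); octagon support 3.000000 vs apothem 1 → ∉ W
#5 (1, 1, -1, 0): internal (0.292893, 1.707107); octagon support 1.707107 vs apothem 1 → ∉ W
#6 (1, -1, 3, 1): internal (2.414214, -3.000000); octagon support 3.828427 vs apothem 1 → ∉ W
#7 (1, 0, 1, 0): internal (1.000000, -1.000000); octagon support 1.414214 vs apothem 1 → ∉ W
#8 (-1, -1, 1, -1): internal (-1.000000, -2.414214); octagon support 2.414214 vs apothem 1 → ∉ W

none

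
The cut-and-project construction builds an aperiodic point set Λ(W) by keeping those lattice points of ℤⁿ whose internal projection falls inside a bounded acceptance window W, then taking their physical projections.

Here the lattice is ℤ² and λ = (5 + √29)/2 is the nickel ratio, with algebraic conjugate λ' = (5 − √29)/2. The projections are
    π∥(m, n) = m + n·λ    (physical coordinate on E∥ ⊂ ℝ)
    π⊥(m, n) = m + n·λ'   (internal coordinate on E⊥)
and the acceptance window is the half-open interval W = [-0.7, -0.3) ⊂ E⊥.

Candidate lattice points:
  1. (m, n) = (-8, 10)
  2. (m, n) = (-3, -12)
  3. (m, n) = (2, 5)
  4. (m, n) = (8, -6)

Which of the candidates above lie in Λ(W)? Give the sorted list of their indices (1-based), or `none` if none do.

2

Numerically λ ≈ 5.19258 and λ' = −1/λ ≈ -0.19258.
candidate 1: (m,n)=(-8,10) → π∥ = -8+10·λ ≈ 43.92582, π⊥ = -8+10·λ' ≈ -9.92582 ∉ [-0.7, -0.3) ⇒ out
candidate 2: (m,n)=(-3,-12) → π∥ = -3-12·λ ≈ -65.31099, π⊥ = -3-12·λ' ≈ -0.68901 ∈ [-0.7, -0.3) ⇒ IN Λ
candidate 3: (m,n)=(2,5) → π∥ = 2+5·λ ≈ 27.96291, π⊥ = 2+5·λ' ≈ 1.03709 ∉ [-0.7, -0.3) ⇒ out
candidate 4: (m,n)=(8,-6) → π∥ = 8-6·λ ≈ -23.15549, π⊥ = 8-6·λ' ≈ 9.15549 ∉ [-0.7, -0.3) ⇒ out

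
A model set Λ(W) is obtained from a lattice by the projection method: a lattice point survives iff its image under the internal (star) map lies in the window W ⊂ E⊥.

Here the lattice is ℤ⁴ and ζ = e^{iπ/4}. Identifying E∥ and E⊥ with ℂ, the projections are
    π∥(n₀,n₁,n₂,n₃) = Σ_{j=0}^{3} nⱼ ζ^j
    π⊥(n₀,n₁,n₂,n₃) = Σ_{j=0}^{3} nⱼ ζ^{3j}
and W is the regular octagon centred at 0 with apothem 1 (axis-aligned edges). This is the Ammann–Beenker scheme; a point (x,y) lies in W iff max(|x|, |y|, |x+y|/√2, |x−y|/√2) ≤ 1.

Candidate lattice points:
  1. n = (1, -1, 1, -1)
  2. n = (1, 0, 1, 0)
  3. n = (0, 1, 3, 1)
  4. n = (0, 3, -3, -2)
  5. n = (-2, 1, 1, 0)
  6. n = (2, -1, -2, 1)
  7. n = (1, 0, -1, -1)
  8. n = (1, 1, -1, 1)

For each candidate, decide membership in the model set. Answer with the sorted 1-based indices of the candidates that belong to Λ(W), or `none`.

7

With ζ = e^{iπ/4} the internal vectors are ζ^0,ζ^3,ζ^6,ζ^9.
candidate 1: n = (1, -1, 1, -1) → π⊥ ≈ (+1.00000, -2.41421); max(|x|,|y|,|x±y|/√2) = 2.41421 > 1 ⇒ ∉ W
candidate 2: n = (1, 0, 1, 0) → π⊥ ≈ (+1.00000, -1.00000); max(|x|,|y|,|x±y|/√2) = 1.41421 > 1 ⇒ ∉ W
candidate 3: n = (0, 1, 3, 1) → π⊥ ≈ (+0.00000, -1.58579); max(|x|,|y|,|x±y|/√2) = 1.58579 > 1 ⇒ ∉ W
candidate 4: n = (0, 3, -3, -2) → π⊥ ≈ (-3.53553, +3.70711); max(|x|,|y|,|x±y|/√2) = 5.12132 > 1 ⇒ ∉ W
candidate 5: n = (-2, 1, 1, 0) → π⊥ ≈ (-2.70711, -0.29289); max(|x|,|y|,|x±y|/√2) = 2.70711 > 1 ⇒ ∉ W
candidate 6: n = (2, -1, -2, 1) → π⊥ ≈ (+3.41421, +2.00000); max(|x|,|y|,|x±y|/√2) = 3.82843 > 1 ⇒ ∉ W
candidate 7: n = (1, 0, -1, -1) → π⊥ ≈ (+0.29289, +0.29289); max(|x|,|y|,|x±y|/√2) = 0.41421 ≤ 1 ⇒ ∈ W
candidate 8: n = (1, 1, -1, 1) → π⊥ ≈ (+1.00000, +2.41421); max(|x|,|y|,|x±y|/√2) = 2.41421 > 1 ⇒ ∉ W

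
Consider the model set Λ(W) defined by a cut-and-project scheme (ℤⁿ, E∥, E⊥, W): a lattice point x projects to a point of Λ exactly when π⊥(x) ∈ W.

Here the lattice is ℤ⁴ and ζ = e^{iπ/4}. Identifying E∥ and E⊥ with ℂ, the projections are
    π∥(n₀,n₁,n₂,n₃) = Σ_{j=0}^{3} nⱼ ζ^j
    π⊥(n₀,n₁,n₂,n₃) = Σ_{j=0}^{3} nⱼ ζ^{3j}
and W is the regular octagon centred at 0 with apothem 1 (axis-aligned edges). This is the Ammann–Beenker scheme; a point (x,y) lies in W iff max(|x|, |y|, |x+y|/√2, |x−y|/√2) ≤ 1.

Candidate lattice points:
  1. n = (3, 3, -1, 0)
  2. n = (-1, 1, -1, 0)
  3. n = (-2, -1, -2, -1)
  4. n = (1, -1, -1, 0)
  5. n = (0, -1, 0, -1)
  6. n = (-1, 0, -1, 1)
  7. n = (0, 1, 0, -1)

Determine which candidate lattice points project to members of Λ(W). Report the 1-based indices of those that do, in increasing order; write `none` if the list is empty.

Internal map: ζ^{3j} for j=0..3 gives (1,0), (−√2/2,√2/2), (0,−1), (√2/2,√2/2).
#1 (3, 3, -1, 0): internal (0.878680, 3.121320); octagon support 3.121320 vs apothem 1 → ∉ W
#2 (-1, 1, -1, 0): internal (-1.707107, 1.707107); octagon support 2.414214 vs apothem 1 → ∉ W
#3 (-2, -1, -2, -1): internal (-2.000000, 0.585786); octagon support 2.000000 vs apothem 1 → ∉ W
#4 (1, -1, -1, 0): internal (1.707107, 0.292893); octagon support 1.707107 vs apothem 1 → ∉ W
#5 (0, -1, 0, -1): internal (0.000000, -1.414214); octagon support 1.414214 vs apothem 1 → ∉ W
#6 (-1, 0, -1, 1): internal (-0.292893, 1.707107); octagon support 1.707107 vs apothem 1 → ∉ W
#7 (0, 1, 0, -1): internal (-1.414214, 0.000000); octagon support 1.414214 vs apothem 1 → ∉ W

none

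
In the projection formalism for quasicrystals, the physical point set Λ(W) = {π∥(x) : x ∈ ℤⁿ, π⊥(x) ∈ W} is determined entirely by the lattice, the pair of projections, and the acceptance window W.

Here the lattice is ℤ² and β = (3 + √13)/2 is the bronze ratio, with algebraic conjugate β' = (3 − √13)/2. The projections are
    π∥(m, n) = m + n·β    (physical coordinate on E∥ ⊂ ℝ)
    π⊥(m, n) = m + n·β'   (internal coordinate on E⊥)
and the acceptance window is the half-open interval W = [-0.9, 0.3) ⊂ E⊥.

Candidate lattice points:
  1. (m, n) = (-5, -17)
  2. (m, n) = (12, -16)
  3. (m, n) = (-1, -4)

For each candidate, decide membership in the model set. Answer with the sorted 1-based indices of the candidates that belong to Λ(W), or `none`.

Compute β' = (3−√13)/2 = -0.302776, so π⊥(m,n) = m -0.302776·n.
candidate 1: (m,n)=(-5,-17) → π∥ = -5-17·β ≈ -61.147186, π⊥ = -5-17·β' ≈ 0.147186 ∈ [-0.9, 0.3) ⇒ IN Λ
candidate 2: (m,n)=(12,-16) → π∥ = 12-16·β ≈ -40.844410, π⊥ = 12-16·β' ≈ 16.844410 ∉ [-0.9, 0.3) ⇒ out
candidate 3: (m,n)=(-1,-4) → π∥ = -1-4·β ≈ -14.211103, π⊥ = -1-4·β' ≈ 0.211103 ∈ [-0.9, 0.3) ⇒ IN Λ

1, 3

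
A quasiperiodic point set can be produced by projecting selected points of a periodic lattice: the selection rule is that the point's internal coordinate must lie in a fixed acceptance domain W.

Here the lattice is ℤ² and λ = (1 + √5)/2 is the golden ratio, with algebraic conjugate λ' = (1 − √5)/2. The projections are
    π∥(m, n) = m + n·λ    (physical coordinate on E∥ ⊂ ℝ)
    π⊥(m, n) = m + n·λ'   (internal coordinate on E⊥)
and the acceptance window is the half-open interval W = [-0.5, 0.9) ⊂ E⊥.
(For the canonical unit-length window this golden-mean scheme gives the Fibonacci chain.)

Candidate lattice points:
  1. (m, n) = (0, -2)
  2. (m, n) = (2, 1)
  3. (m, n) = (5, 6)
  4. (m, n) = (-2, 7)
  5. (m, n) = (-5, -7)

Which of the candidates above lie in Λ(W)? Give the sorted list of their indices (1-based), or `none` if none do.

λ' = (1−√5)/2 ≈ -0.618034.
candidate 1: (m,n)=(0,-2) → π∥ = 0-2·λ ≈ -3.236068, π⊥ = 0-2·λ' ≈ 1.236068 ∉ [-0.5, 0.9) ⇒ out
candidate 2: (m,n)=(2,1) → π∥ = 2+1·λ ≈ 3.618034, π⊥ = 2+1·λ' ≈ 1.381966 ∉ [-0.5, 0.9) ⇒ out
candidate 3: (m,n)=(5,6) → π∥ = 5+6·λ ≈ 14.708204, π⊥ = 5+6·λ' ≈ 1.291796 ∉ [-0.5, 0.9) ⇒ out
candidate 4: (m,n)=(-2,7) → π∥ = -2+7·λ ≈ 9.326238, π⊥ = -2+7·λ' ≈ -6.326238 ∉ [-0.5, 0.9) ⇒ out
candidate 5: (m,n)=(-5,-7) → π∥ = -5-7·λ ≈ -16.326238, π⊥ = -5-7·λ' ≈ -0.673762 ∉ [-0.5, 0.9) ⇒ out

none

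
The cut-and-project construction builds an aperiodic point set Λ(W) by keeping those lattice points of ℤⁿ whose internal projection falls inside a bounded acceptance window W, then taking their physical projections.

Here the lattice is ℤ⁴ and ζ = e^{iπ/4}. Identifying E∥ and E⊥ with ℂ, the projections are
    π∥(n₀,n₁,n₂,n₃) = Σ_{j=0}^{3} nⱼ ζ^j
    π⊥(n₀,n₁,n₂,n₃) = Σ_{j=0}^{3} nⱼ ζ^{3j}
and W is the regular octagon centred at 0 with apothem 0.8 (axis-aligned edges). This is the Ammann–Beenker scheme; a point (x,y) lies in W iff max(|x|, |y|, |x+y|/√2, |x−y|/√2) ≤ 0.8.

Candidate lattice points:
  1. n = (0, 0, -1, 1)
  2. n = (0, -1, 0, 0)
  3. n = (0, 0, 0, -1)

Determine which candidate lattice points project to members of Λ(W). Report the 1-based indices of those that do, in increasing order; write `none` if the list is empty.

Internal map: ζ^{3j} for j=0..3 gives (1,0), (−√2/2,√2/2), (0,−1), (√2/2,√2/2).
candidate 1: n = (0, 0, -1, 1) → π⊥ ≈ (+0.707107, +1.707107); max(|x|,|y|,|x±y|/√2) = 1.707107 > 0.8 ⇒ ∉ W
candidate 2: n = (0, -1, 0, 0) → π⊥ ≈ (+0.707107, -0.707107); max(|x|,|y|,|x±y|/√2) = 1.000000 > 0.8 ⇒ ∉ W
candidate 3: n = (0, 0, 0, -1) → π⊥ ≈ (-0.707107, -0.707107); max(|x|,|y|,|x±y|/√2) = 1.000000 > 0.8 ⇒ ∉ W

none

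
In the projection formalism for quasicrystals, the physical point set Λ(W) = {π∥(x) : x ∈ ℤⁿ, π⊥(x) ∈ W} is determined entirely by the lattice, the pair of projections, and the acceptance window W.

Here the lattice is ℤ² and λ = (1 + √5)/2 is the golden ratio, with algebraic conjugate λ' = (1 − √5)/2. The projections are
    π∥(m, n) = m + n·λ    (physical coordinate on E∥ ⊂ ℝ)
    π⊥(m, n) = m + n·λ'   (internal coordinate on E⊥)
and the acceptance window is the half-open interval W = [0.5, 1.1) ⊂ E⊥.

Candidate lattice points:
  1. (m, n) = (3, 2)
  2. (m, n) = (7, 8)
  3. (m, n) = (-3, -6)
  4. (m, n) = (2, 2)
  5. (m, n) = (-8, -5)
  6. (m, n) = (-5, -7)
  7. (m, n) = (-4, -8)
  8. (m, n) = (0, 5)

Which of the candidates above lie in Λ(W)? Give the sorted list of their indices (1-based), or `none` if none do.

Numerically λ ≈ 1.618034 and λ' = −1/λ ≈ -0.618034.
candidate 1: (m,n)=(3,2) → π∥ = 3+2·λ ≈ 6.236068, π⊥ = 3+2·λ' ≈ 1.763932 ∉ [0.5, 1.1) ⇒ out
candidate 2: (m,n)=(7,8) → π∥ = 7+8·λ ≈ 19.944272, π⊥ = 7+8·λ' ≈ 2.055728 ∉ [0.5, 1.1) ⇒ out
candidate 3: (m,n)=(-3,-6) → π∥ = -3-6·λ ≈ -12.708204, π⊥ = -3-6·λ' ≈ 0.708204 ∈ [0.5, 1.1) ⇒ IN Λ
candidate 4: (m,n)=(2,2) → π∥ = 2+2·λ ≈ 5.236068, π⊥ = 2+2·λ' ≈ 0.763932 ∈ [0.5, 1.1) ⇒ IN Λ
candidate 5: (m,n)=(-8,-5) → π∥ = -8-5·λ ≈ -16.090170, π⊥ = -8-5·λ' ≈ -4.909830 ∉ [0.5, 1.1) ⇒ out
candidate 6: (m,n)=(-5,-7) → π∥ = -5-7·λ ≈ -16.326238, π⊥ = -5-7·λ' ≈ -0.673762 ∉ [0.5, 1.1) ⇒ out
candidate 7: (m,n)=(-4,-8) → π∥ = -4-8·λ ≈ -16.944272, π⊥ = -4-8·λ' ≈ 0.944272 ∈ [0.5, 1.1) ⇒ IN Λ
candidate 8: (m,n)=(0,5) → π∥ = 0+5·λ ≈ 8.090170, π⊥ = 0+5·λ' ≈ -3.090170 ∉ [0.5, 1.1) ⇒ out

3, 4, 7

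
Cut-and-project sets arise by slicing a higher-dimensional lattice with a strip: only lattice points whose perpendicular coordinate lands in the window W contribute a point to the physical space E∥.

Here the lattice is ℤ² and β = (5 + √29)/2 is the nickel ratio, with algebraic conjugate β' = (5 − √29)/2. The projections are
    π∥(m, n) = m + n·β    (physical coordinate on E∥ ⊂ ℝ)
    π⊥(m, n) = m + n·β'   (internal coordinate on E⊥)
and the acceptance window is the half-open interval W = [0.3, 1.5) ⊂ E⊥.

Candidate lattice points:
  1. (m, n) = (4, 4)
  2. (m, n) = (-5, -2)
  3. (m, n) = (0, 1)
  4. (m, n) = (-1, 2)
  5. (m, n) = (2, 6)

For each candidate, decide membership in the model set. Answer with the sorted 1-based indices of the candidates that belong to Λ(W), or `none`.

5

Compute β' = (5−√29)/2 = -0.192582, so π⊥(m,n) = m -0.192582·n.
candidate 1: (m,n)=(4,4) → π∥ = 4+4·β ≈ 24.770330, π⊥ = 4+4·β' ≈ 3.229670 ∉ [0.3, 1.5) ⇒ out
candidate 2: (m,n)=(-5,-2) → π∥ = -5-2·β ≈ -15.385165, π⊥ = -5-2·β' ≈ -4.614835 ∉ [0.3, 1.5) ⇒ out
candidate 3: (m,n)=(0,1) → π∥ = 0+1·β ≈ 5.192582, π⊥ = 0+1·β' ≈ -0.192582 ∉ [0.3, 1.5) ⇒ out
candidate 4: (m,n)=(-1,2) → π∥ = -1+2·β ≈ 9.385165, π⊥ = -1+2·β' ≈ -1.385165 ∉ [0.3, 1.5) ⇒ out
candidate 5: (m,n)=(2,6) → π∥ = 2+6·β ≈ 33.155494, π⊥ = 2+6·β' ≈ 0.844506 ∈ [0.3, 1.5) ⇒ IN Λ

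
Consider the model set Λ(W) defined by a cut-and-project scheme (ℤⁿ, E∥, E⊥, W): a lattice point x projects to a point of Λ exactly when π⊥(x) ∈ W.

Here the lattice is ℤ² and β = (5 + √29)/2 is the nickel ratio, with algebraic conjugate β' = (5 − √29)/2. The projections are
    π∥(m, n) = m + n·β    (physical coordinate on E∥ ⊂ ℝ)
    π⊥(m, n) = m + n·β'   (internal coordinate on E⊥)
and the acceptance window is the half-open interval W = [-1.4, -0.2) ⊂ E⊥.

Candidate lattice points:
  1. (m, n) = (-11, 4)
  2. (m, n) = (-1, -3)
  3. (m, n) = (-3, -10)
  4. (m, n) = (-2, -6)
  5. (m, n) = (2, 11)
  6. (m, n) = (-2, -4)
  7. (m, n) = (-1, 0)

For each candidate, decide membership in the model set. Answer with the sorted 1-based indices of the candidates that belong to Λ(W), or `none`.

2, 3, 4, 6, 7

β' = (5−√29)/2 ≈ -0.192582.
candidate 1: (m,n)=(-11,4) → π∥ = -11+4·β ≈ 9.770330, π⊥ = -11+4·β' ≈ -11.770330 ∉ [-1.4, -0.2) ⇒ out
candidate 2: (m,n)=(-1,-3) → π∥ = -1-3·β ≈ -16.577747, π⊥ = -1-3·β' ≈ -0.422253 ∈ [-1.4, -0.2) ⇒ IN Λ
candidate 3: (m,n)=(-3,-10) → π∥ = -3-10·β ≈ -54.925824, π⊥ = -3-10·β' ≈ -1.074176 ∈ [-1.4, -0.2) ⇒ IN Λ
candidate 4: (m,n)=(-2,-6) → π∥ = -2-6·β ≈ -33.155494, π⊥ = -2-6·β' ≈ -0.844506 ∈ [-1.4, -0.2) ⇒ IN Λ
candidate 5: (m,n)=(2,11) → π∥ = 2+11·β ≈ 59.118406, π⊥ = 2+11·β' ≈ -0.118406 ∉ [-1.4, -0.2) ⇒ out
candidate 6: (m,n)=(-2,-4) → π∥ = -2-4·β ≈ -22.770330, π⊥ = -2-4·β' ≈ -1.229670 ∈ [-1.4, -0.2) ⇒ IN Λ
candidate 7: (m,n)=(-1,0) → π∥ = -1+0·β ≈ -1.000000, π⊥ = -1+0·β' ≈ -1.000000 ∈ [-1.4, -0.2) ⇒ IN Λ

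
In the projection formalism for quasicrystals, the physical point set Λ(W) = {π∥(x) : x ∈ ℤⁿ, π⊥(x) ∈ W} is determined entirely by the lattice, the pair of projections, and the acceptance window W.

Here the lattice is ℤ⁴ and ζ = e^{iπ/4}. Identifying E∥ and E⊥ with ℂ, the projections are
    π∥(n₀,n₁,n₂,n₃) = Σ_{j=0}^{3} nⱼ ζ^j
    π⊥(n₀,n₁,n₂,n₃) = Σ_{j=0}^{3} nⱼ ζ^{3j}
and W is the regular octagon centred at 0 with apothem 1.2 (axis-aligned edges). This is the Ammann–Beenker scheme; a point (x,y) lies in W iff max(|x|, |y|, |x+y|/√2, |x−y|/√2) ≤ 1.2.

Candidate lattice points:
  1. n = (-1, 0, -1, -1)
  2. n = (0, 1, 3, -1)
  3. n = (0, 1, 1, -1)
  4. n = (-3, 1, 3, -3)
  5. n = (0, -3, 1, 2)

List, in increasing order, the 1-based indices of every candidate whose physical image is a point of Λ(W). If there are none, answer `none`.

Internal map: ζ^{3j} for j=0..3 gives (1,0), (−√2/2,√2/2), (0,−1), (√2/2,√2/2).
candidate 1: n = (-1, 0, -1, -1) → π⊥ ≈ (-1.7071, +0.2929); max(|x|,|y|,|x±y|/√2) = 1.7071 > 1.2 ⇒ ∉ W
candidate 2: n = (0, 1, 3, -1) → π⊥ ≈ (-1.4142, -3.0000); max(|x|,|y|,|x±y|/√2) = 3.1213 > 1.2 ⇒ ∉ W
candidate 3: n = (0, 1, 1, -1) → π⊥ ≈ (-1.4142, -1.0000); max(|x|,|y|,|x±y|/√2) = 1.7071 > 1.2 ⇒ ∉ W
candidate 4: n = (-3, 1, 3, -3) → π⊥ ≈ (-5.8284, -4.4142); max(|x|,|y|,|x±y|/√2) = 7.2426 > 1.2 ⇒ ∉ W
candidate 5: n = (0, -3, 1, 2) → π⊥ ≈ (+3.5355, -1.7071); max(|x|,|y|,|x±y|/√2) = 3.7071 > 1.2 ⇒ ∉ W

none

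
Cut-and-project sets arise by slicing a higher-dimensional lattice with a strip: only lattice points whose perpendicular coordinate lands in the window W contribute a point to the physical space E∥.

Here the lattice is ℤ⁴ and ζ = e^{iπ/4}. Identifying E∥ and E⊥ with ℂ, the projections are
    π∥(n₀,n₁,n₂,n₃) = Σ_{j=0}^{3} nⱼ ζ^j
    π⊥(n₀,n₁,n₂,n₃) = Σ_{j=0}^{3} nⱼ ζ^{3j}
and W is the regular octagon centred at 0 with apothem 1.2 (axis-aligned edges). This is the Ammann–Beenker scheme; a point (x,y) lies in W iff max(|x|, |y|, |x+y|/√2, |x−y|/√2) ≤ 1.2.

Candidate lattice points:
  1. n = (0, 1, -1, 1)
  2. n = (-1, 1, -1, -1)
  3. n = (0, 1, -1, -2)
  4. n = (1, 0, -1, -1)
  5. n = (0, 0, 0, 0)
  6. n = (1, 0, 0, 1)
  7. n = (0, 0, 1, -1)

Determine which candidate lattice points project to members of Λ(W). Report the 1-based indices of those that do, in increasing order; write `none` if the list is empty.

4, 5

π⊥(n) = n₀ + n₁ζ³ + n₂ζ⁶ + n₃ζ⁹ where ζ = e^{iπ/4}.
candidate 1: n = (0, 1, -1, 1) → π⊥ ≈ (+0.00000, +2.41421); max(|x|,|y|,|x±y|/√2) = 2.41421 > 1.2 ⇒ ∉ W
candidate 2: n = (-1, 1, -1, -1) → π⊥ ≈ (-2.41421, +1.00000); max(|x|,|y|,|x±y|/√2) = 2.41421 > 1.2 ⇒ ∉ W
candidate 3: n = (0, 1, -1, -2) → π⊥ ≈ (-2.12132, +0.29289); max(|x|,|y|,|x±y|/√2) = 2.12132 > 1.2 ⇒ ∉ W
candidate 4: n = (1, 0, -1, -1) → π⊥ ≈ (+0.29289, +0.29289); max(|x|,|y|,|x±y|/√2) = 0.41421 ≤ 1.2 ⇒ ∈ W
candidate 5: n = (0, 0, 0, 0) → π⊥ ≈ (+0.00000, +0.00000); max(|x|,|y|,|x±y|/√2) = 0.00000 ≤ 1.2 ⇒ ∈ W
candidate 6: n = (1, 0, 0, 1) → π⊥ ≈ (+1.70711, +0.70711); max(|x|,|y|,|x±y|/√2) = 1.70711 > 1.2 ⇒ ∉ W
candidate 7: n = (0, 0, 1, -1) → π⊥ ≈ (-0.70711, -1.70711); max(|x|,|y|,|x±y|/√2) = 1.70711 > 1.2 ⇒ ∉ W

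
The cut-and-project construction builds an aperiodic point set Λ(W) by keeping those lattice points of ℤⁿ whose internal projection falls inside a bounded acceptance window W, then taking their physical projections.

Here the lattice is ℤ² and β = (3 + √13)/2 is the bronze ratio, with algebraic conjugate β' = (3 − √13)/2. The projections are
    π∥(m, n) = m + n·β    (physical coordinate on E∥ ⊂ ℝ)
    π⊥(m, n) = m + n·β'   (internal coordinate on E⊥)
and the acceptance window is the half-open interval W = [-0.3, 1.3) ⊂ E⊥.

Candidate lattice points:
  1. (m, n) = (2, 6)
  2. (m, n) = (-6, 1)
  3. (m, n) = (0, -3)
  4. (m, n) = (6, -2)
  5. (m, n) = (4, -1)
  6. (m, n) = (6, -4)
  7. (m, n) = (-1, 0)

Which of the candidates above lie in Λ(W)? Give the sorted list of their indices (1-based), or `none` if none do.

β' = (3−√13)/2 ≈ -0.3028.
#1 (2,6): internal coord 2 + (6)·β' = +0.1833; +0.1833 ∈ [-0.3, 1.3) → IN Λ
#2 (-6,1): internal coord -6 + (1)·β' = -6.3028; -6.3028 ∉ [-0.3, 1.3) → out
#3 (0,-3): internal coord 0 + (-3)·β' = +0.9083; +0.9083 ∈ [-0.3, 1.3) → IN Λ
#4 (6,-2): internal coord 6 + (-2)·β' = +6.6056; +6.6056 ∉ [-0.3, 1.3) → out
#5 (4,-1): internal coord 4 + (-1)·β' = +4.3028; +4.3028 ∉ [-0.3, 1.3) → out
#6 (6,-4): internal coord 6 + (-4)·β' = +7.2111; +7.2111 ∉ [-0.3, 1.3) → out
#7 (-1,0): internal coord -1 + (0)·β' = -1.0000; -1.0000 ∉ [-0.3, 1.3) → out

1, 3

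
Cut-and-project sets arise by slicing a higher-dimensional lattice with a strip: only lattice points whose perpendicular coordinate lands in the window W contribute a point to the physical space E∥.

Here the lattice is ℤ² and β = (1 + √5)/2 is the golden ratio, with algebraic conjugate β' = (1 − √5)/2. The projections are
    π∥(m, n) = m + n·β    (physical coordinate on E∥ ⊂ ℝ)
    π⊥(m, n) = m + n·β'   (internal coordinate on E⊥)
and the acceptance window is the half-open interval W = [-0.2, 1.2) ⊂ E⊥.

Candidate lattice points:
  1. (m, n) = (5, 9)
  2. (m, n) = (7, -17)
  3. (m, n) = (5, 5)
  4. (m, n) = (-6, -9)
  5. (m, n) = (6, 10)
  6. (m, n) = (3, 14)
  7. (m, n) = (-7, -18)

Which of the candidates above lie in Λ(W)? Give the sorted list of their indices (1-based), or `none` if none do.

5

β' = (1−√5)/2 ≈ -0.61803.
[1] lift (5,9): star map gives -0.56231; window check -0.2 ≤ -0.56231 < 1.2 is false → out
[2] lift (7,-17): star map gives 17.50658; window check -0.2 ≤ 17.50658 < 1.2 is false → out
[3] lift (5,5): star map gives 1.90983; window check -0.2 ≤ 1.90983 < 1.2 is false → out
[4] lift (-6,-9): star map gives -0.43769; window check -0.2 ≤ -0.43769 < 1.2 is false → out
[5] lift (6,10): star map gives -0.18034; window check -0.2 ≤ -0.18034 < 1.2 is true → IN Λ
[6] lift (3,14): star map gives -5.65248; window check -0.2 ≤ -5.65248 < 1.2 is false → out
[7] lift (-7,-18): star map gives 4.12461; window check -0.2 ≤ 4.12461 < 1.2 is false → out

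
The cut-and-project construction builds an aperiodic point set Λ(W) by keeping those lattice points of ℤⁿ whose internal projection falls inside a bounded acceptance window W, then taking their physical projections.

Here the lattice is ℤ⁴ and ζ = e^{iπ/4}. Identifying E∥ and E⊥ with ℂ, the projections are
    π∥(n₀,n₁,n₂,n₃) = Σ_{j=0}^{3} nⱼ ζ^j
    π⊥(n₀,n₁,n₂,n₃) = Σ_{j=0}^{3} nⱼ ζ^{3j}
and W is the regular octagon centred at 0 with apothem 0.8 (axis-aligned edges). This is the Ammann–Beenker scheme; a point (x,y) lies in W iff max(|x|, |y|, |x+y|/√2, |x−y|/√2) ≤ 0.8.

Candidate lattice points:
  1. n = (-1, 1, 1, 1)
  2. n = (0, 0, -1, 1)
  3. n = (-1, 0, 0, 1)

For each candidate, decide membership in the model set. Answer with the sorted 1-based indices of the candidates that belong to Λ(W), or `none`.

3

π⊥(n) = n₀ + n₁ζ³ + n₂ζ⁶ + n₃ζ⁹ where ζ = e^{iπ/4}.
candidate 1: n = (-1, 1, 1, 1) → π⊥ ≈ (-1.00000, +0.41421); max(|x|,|y|,|x±y|/√2) = 1.00000 > 0.8 ⇒ ∉ W
candidate 2: n = (0, 0, -1, 1) → π⊥ ≈ (+0.70711, +1.70711); max(|x|,|y|,|x±y|/√2) = 1.70711 > 0.8 ⇒ ∉ W
candidate 3: n = (-1, 0, 0, 1) → π⊥ ≈ (-0.29289, +0.70711); max(|x|,|y|,|x±y|/√2) = 0.70711 ≤ 0.8 ⇒ ∈ W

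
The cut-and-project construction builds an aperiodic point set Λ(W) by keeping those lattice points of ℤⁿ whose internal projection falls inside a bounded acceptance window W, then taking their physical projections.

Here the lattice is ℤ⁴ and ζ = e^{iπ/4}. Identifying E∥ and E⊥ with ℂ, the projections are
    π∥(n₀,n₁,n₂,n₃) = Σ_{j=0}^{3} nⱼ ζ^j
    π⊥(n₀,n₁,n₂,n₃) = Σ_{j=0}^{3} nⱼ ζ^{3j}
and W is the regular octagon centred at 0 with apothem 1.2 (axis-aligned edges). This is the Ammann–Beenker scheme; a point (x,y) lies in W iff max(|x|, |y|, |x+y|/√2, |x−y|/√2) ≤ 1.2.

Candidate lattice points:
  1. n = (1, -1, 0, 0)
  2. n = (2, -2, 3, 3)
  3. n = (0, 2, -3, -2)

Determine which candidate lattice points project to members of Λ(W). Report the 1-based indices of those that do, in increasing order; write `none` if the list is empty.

none

With ζ = e^{iπ/4} the internal vectors are ζ^0,ζ^3,ζ^6,ζ^9.
#1 (1, -1, 0, 0): internal (1.707107, -0.707107); octagon support 1.707107 vs apothem 1.2 → ∉ W
#2 (2, -2, 3, 3): internal (5.535534, -2.292893); octagon support 5.535534 vs apothem 1.2 → ∉ W
#3 (0, 2, -3, -2): internal (-2.828427, 3.000000); octagon support 4.121320 vs apothem 1.2 → ∉ W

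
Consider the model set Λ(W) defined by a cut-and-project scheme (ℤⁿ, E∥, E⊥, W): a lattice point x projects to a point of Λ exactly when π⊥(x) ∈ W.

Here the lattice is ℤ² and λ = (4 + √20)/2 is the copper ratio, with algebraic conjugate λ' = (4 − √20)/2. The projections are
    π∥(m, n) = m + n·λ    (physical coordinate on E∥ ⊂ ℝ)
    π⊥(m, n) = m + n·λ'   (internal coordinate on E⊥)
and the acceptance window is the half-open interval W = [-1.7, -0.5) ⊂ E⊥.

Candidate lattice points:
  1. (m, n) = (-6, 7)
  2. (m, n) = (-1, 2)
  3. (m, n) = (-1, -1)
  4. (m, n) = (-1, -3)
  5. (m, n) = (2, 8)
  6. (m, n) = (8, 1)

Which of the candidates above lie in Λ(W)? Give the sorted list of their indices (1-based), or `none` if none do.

2, 3

Compute λ' = (4−√20)/2 = -0.236068, so π⊥(m,n) = m -0.236068·n.
[1] lift (-6,7): star map gives -7.652476; window check -1.7 ≤ -7.652476 < -0.5 is false → out
[2] lift (-1,2): star map gives -1.472136; window check -1.7 ≤ -1.472136 < -0.5 is true → IN Λ
[3] lift (-1,-1): star map gives -0.763932; window check -1.7 ≤ -0.763932 < -0.5 is true → IN Λ
[4] lift (-1,-3): star map gives -0.291796; window check -1.7 ≤ -0.291796 < -0.5 is false → out
[5] lift (2,8): star map gives 0.111456; window check -1.7 ≤ 0.111456 < -0.5 is false → out
[6] lift (8,1): star map gives 7.763932; window check -1.7 ≤ 7.763932 < -0.5 is false → out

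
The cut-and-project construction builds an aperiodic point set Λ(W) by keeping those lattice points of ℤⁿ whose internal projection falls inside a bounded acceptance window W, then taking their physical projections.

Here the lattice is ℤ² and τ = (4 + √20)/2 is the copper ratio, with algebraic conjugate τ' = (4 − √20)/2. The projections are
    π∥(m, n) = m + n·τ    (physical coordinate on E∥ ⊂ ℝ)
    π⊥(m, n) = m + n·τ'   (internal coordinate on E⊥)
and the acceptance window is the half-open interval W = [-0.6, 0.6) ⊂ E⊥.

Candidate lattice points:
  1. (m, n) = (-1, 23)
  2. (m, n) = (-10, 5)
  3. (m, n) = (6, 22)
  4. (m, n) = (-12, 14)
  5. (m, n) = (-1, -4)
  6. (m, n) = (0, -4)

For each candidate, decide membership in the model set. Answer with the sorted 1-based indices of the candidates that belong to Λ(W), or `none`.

τ' = (4−√20)/2 ≈ -0.236068.
#1 (-1,23): internal coord -1 + (23)·τ' = -6.429563; -6.429563 ∉ [-0.6, 0.6) → out
#2 (-10,5): internal coord -10 + (5)·τ' = -11.180340; -11.180340 ∉ [-0.6, 0.6) → out
#3 (6,22): internal coord 6 + (22)·τ' = +0.806504; +0.806504 ∉ [-0.6, 0.6) → out
#4 (-12,14): internal coord -12 + (14)·τ' = -15.304952; -15.304952 ∉ [-0.6, 0.6) → out
#5 (-1,-4): internal coord -1 + (-4)·τ' = -0.055728; -0.055728 ∈ [-0.6, 0.6) → IN Λ
#6 (0,-4): internal coord 0 + (-4)·τ' = +0.944272; +0.944272 ∉ [-0.6, 0.6) → out

5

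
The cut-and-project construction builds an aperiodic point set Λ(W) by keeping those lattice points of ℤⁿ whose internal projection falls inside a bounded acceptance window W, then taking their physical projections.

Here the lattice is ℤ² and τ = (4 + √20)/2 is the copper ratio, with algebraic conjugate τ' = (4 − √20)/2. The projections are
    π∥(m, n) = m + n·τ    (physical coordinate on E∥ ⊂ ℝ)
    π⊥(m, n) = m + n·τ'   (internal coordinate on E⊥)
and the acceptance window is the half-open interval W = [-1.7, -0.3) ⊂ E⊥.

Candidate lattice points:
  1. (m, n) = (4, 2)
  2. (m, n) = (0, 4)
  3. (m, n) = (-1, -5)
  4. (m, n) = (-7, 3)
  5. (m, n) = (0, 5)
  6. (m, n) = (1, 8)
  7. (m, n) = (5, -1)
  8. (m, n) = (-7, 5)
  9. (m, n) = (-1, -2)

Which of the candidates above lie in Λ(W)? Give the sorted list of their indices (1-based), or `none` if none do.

2, 5, 6, 9

τ' = (4−√20)/2 ≈ -0.2361.
#1 (4,2): internal coord 4 + (2)·τ' = +3.5279; +3.5279 ∉ [-1.7, -0.3) → out
#2 (0,4): internal coord 0 + (4)·τ' = -0.9443; -0.9443 ∈ [-1.7, -0.3) → IN Λ
#3 (-1,-5): internal coord -1 + (-5)·τ' = +0.1803; +0.1803 ∉ [-1.7, -0.3) → out
#4 (-7,3): internal coord -7 + (3)·τ' = -7.7082; -7.7082 ∉ [-1.7, -0.3) → out
#5 (0,5): internal coord 0 + (5)·τ' = -1.1803; -1.1803 ∈ [-1.7, -0.3) → IN Λ
#6 (1,8): internal coord 1 + (8)·τ' = -0.8885; -0.8885 ∈ [-1.7, -0.3) → IN Λ
#7 (5,-1): internal coord 5 + (-1)·τ' = +5.2361; +5.2361 ∉ [-1.7, -0.3) → out
#8 (-7,5): internal coord -7 + (5)·τ' = -8.1803; -8.1803 ∉ [-1.7, -0.3) → out
#9 (-1,-2): internal coord -1 + (-2)·τ' = -0.5279; -0.5279 ∈ [-1.7, -0.3) → IN Λ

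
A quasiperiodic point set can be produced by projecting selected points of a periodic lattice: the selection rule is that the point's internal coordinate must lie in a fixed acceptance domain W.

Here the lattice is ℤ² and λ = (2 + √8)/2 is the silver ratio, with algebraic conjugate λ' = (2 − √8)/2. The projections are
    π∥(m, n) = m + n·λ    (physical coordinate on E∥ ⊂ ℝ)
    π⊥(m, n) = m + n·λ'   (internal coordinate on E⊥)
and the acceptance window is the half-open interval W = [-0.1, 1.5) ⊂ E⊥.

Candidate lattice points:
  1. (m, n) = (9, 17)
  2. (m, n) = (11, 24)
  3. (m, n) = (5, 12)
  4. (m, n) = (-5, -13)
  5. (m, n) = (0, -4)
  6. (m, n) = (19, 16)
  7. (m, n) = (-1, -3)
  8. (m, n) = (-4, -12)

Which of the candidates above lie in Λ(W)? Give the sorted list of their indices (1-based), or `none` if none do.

2, 3, 4, 7, 8

λ' = (2−√8)/2 ≈ -0.414214.
#1 (9,17): internal coord 9 + (17)·λ' = +1.958369; +1.958369 ∉ [-0.1, 1.5) → out
#2 (11,24): internal coord 11 + (24)·λ' = +1.058875; +1.058875 ∈ [-0.1, 1.5) → IN Λ
#3 (5,12): internal coord 5 + (12)·λ' = +0.029437; +0.029437 ∈ [-0.1, 1.5) → IN Λ
#4 (-5,-13): internal coord -5 + (-13)·λ' = +0.384776; +0.384776 ∈ [-0.1, 1.5) → IN Λ
#5 (0,-4): internal coord 0 + (-4)·λ' = +1.656854; +1.656854 ∉ [-0.1, 1.5) → out
#6 (19,16): internal coord 19 + (16)·λ' = +12.372583; +12.372583 ∉ [-0.1, 1.5) → out
#7 (-1,-3): internal coord -1 + (-3)·λ' = +0.242641; +0.242641 ∈ [-0.1, 1.5) → IN Λ
#8 (-4,-12): internal coord -4 + (-12)·λ' = +0.970563; +0.970563 ∈ [-0.1, 1.5) → IN Λ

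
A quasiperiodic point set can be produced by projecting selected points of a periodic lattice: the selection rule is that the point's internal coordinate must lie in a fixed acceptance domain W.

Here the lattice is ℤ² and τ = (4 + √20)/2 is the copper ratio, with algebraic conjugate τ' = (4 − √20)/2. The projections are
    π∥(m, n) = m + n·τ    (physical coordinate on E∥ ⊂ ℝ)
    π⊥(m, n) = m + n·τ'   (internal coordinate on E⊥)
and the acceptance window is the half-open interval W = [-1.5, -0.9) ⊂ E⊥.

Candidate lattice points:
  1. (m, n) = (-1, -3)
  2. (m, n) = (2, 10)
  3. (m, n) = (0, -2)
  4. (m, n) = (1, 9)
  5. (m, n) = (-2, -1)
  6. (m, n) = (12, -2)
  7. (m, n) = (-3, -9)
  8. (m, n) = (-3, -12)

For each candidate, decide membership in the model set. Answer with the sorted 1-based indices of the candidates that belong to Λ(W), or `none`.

4

Numerically τ ≈ 4.236068 and τ' = −1/τ ≈ -0.236068.
#1 (-1,-3): internal coord -1 + (-3)·τ' = -0.291796; -0.291796 ∉ [-1.5, -0.9) → out
#2 (2,10): internal coord 2 + (10)·τ' = -0.360680; -0.360680 ∉ [-1.5, -0.9) → out
#3 (0,-2): internal coord 0 + (-2)·τ' = +0.472136; +0.472136 ∉ [-1.5, -0.9) → out
#4 (1,9): internal coord 1 + (9)·τ' = -1.124612; -1.124612 ∈ [-1.5, -0.9) → IN Λ
#5 (-2,-1): internal coord -2 + (-1)·τ' = -1.763932; -1.763932 ∉ [-1.5, -0.9) → out
#6 (12,-2): internal coord 12 + (-2)·τ' = +12.472136; +12.472136 ∉ [-1.5, -0.9) → out
#7 (-3,-9): internal coord -3 + (-9)·τ' = -0.875388; -0.875388 ∉ [-1.5, -0.9) → out
#8 (-3,-12): internal coord -3 + (-12)·τ' = -0.167184; -0.167184 ∉ [-1.5, -0.9) → out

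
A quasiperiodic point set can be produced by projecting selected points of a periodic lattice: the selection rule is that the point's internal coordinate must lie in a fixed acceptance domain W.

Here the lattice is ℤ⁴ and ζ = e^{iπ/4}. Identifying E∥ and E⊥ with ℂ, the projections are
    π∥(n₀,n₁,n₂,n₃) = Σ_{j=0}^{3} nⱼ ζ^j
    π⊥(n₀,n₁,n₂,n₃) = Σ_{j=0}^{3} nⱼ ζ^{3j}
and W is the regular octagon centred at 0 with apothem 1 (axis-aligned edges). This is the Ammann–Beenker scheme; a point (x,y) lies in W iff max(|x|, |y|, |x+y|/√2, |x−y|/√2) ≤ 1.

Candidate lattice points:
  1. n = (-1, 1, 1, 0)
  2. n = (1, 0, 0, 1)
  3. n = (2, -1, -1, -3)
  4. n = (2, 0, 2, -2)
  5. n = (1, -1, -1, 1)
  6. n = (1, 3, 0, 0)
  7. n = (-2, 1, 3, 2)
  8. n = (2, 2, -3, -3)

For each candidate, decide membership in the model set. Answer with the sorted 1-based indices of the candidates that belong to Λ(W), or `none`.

π⊥(n) = n₀ + n₁ζ³ + n₂ζ⁶ + n₃ζ⁹ where ζ = e^{iπ/4}.
#1 (-1, 1, 1, 0): internal (-1.707107, -0.292893); octagon support 1.707107 vs apothem 1 → ∉ W
#2 (1, 0, 0, 1): internal (1.707107, 0.707107); octagon support 1.707107 vs apothem 1 → ∉ W
#3 (2, -1, -1, -3): internal (0.585786, -1.828427); octagon support 1.828427 vs apothem 1 → ∉ W
#4 (2, 0, 2, -2): internal (0.585786, -3.414214); octagon support 3.414214 vs apothem 1 → ∉ W
#5 (1, -1, -1, 1): internal (2.414214, 1.000000); octagon support 2.414214 vs apothem 1 → ∉ W
#6 (1, 3, 0, 0): internal (-1.121320, 2.121320); octagon support 2.292893 vs apothem 1 → ∉ W
#7 (-2, 1, 3, 2): internal (-1.292893, -0.878680); octagon support 1.535534 vs apothem 1 → ∉ W
#8 (2, 2, -3, -3): internal (-1.535534, 2.292893); octagon support 2.707107 vs apothem 1 → ∉ W

none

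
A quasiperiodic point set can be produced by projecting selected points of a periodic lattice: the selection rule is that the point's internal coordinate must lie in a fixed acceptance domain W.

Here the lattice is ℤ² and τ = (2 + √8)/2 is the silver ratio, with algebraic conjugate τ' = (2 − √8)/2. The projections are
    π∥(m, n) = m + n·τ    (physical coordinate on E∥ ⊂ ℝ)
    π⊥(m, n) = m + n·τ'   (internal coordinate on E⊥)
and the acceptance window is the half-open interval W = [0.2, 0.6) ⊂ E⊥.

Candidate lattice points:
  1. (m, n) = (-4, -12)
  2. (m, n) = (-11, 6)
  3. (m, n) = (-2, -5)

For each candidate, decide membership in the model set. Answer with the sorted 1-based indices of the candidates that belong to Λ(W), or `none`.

τ' = (2−√8)/2 ≈ -0.414214.
[1] lift (-4,-12): star map gives 0.970563; window check 0.2 ≤ 0.970563 < 0.6 is false → out
[2] lift (-11,6): star map gives -13.485281; window check 0.2 ≤ -13.485281 < 0.6 is false → out
[3] lift (-2,-5): star map gives 0.071068; window check 0.2 ≤ 0.071068 < 0.6 is false → out

none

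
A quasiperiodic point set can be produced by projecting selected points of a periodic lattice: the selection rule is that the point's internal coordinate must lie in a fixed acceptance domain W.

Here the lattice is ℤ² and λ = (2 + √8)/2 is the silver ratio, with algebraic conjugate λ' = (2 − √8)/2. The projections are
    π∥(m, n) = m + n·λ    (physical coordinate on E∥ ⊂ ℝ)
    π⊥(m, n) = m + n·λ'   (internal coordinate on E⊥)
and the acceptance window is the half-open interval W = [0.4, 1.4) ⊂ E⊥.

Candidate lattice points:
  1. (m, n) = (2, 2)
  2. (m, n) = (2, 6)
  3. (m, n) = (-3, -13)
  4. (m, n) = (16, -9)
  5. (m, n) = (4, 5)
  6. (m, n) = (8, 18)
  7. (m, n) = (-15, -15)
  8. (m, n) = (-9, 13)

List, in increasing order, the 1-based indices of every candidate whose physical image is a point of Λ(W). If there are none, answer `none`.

Compute λ' = (2−√8)/2 = -0.4142, so π⊥(m,n) = m -0.4142·n.
#1 (2,2): internal coord 2 + (2)·λ' = +1.1716; +1.1716 ∈ [0.4, 1.4) → IN Λ
#2 (2,6): internal coord 2 + (6)·λ' = -0.4853; -0.4853 ∉ [0.4, 1.4) → out
#3 (-3,-13): internal coord -3 + (-13)·λ' = +2.3848; +2.3848 ∉ [0.4, 1.4) → out
#4 (16,-9): internal coord 16 + (-9)·λ' = +19.7279; +19.7279 ∉ [0.4, 1.4) → out
#5 (4,5): internal coord 4 + (5)·λ' = +1.9289; +1.9289 ∉ [0.4, 1.4) → out
#6 (8,18): internal coord 8 + (18)·λ' = +0.5442; +0.5442 ∈ [0.4, 1.4) → IN Λ
#7 (-15,-15): internal coord -15 + (-15)·λ' = -8.7868; -8.7868 ∉ [0.4, 1.4) → out
#8 (-9,13): internal coord -9 + (13)·λ' = -14.3848; -14.3848 ∉ [0.4, 1.4) → out

1, 6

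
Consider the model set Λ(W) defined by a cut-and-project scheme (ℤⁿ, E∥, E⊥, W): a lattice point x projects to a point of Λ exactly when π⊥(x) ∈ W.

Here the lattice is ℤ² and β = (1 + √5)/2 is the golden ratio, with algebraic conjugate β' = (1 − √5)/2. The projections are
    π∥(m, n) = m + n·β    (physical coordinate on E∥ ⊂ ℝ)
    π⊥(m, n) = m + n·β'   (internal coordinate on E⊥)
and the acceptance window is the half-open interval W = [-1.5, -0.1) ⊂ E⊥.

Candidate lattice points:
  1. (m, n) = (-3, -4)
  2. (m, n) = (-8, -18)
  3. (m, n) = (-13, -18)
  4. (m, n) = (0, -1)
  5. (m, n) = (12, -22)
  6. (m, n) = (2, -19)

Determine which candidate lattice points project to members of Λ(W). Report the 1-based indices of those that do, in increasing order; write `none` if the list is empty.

1

β' = (1−√5)/2 ≈ -0.61803.
[1] lift (-3,-4): star map gives -0.52786; window check -1.5 ≤ -0.52786 < -0.1 is true → IN Λ
[2] lift (-8,-18): star map gives 3.12461; window check -1.5 ≤ 3.12461 < -0.1 is false → out
[3] lift (-13,-18): star map gives -1.87539; window check -1.5 ≤ -1.87539 < -0.1 is false → out
[4] lift (0,-1): star map gives 0.61803; window check -1.5 ≤ 0.61803 < -0.1 is false → out
[5] lift (12,-22): star map gives 25.59675; window check -1.5 ≤ 25.59675 < -0.1 is false → out
[6] lift (2,-19): star map gives 13.74265; window check -1.5 ≤ 13.74265 < -0.1 is false → out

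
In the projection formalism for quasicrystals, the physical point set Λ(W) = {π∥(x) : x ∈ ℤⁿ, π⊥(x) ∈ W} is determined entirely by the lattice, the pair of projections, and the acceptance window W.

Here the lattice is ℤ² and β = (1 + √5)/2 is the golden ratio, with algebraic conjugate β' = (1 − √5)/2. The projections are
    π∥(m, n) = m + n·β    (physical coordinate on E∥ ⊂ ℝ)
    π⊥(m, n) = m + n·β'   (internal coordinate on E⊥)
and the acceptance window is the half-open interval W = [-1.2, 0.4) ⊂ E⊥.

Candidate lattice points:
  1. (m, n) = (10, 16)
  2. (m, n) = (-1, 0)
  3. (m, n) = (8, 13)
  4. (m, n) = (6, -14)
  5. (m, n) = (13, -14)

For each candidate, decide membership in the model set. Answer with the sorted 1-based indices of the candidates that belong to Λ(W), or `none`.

β' = (1−√5)/2 ≈ -0.6180.
candidate 1: (m,n)=(10,16) → π∥ = 10+16·β ≈ 35.8885, π⊥ = 10+16·β' ≈ 0.1115 ∈ [-1.2, 0.4) ⇒ IN Λ
candidate 2: (m,n)=(-1,0) → π∥ = -1+0·β ≈ -1.0000, π⊥ = -1+0·β' ≈ -1.0000 ∈ [-1.2, 0.4) ⇒ IN Λ
candidate 3: (m,n)=(8,13) → π∥ = 8+13·β ≈ 29.0344, π⊥ = 8+13·β' ≈ -0.0344 ∈ [-1.2, 0.4) ⇒ IN Λ
candidate 4: (m,n)=(6,-14) → π∥ = 6-14·β ≈ -16.6525, π⊥ = 6-14·β' ≈ 14.6525 ∉ [-1.2, 0.4) ⇒ out
candidate 5: (m,n)=(13,-14) → π∥ = 13-14·β ≈ -9.6525, π⊥ = 13-14·β' ≈ 21.6525 ∉ [-1.2, 0.4) ⇒ out

1, 2, 3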